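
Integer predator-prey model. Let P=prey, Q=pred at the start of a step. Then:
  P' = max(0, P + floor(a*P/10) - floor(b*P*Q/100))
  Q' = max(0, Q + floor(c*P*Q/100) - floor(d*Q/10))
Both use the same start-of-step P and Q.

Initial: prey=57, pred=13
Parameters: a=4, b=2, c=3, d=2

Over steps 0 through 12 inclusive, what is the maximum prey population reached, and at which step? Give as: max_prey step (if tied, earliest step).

Step 1: prey: 57+22-14=65; pred: 13+22-2=33
Step 2: prey: 65+26-42=49; pred: 33+64-6=91
Step 3: prey: 49+19-89=0; pred: 91+133-18=206
Step 4: prey: 0+0-0=0; pred: 206+0-41=165
Step 5: prey: 0+0-0=0; pred: 165+0-33=132
Step 6: prey: 0+0-0=0; pred: 132+0-26=106
Step 7: prey: 0+0-0=0; pred: 106+0-21=85
Step 8: prey: 0+0-0=0; pred: 85+0-17=68
Step 9: prey: 0+0-0=0; pred: 68+0-13=55
Step 10: prey: 0+0-0=0; pred: 55+0-11=44
Step 11: prey: 0+0-0=0; pred: 44+0-8=36
Step 12: prey: 0+0-0=0; pred: 36+0-7=29
Max prey = 65 at step 1

Answer: 65 1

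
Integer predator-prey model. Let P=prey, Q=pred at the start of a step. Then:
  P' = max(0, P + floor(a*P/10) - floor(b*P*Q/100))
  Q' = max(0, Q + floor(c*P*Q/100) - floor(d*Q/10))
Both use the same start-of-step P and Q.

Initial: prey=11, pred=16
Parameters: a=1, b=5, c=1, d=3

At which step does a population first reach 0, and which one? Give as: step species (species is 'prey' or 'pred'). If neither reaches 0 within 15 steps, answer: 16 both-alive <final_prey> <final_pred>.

Step 1: prey: 11+1-8=4; pred: 16+1-4=13
Step 2: prey: 4+0-2=2; pred: 13+0-3=10
Step 3: prey: 2+0-1=1; pred: 10+0-3=7
Step 4: prey: 1+0-0=1; pred: 7+0-2=5
Step 5: prey: 1+0-0=1; pred: 5+0-1=4
Step 6: prey: 1+0-0=1; pred: 4+0-1=3
Step 7: prey: 1+0-0=1; pred: 3+0-0=3
Steps 8-15: state stable at prey=1, pred=3 (no change)
No extinction within 15 steps

Answer: 16 both-alive 1 3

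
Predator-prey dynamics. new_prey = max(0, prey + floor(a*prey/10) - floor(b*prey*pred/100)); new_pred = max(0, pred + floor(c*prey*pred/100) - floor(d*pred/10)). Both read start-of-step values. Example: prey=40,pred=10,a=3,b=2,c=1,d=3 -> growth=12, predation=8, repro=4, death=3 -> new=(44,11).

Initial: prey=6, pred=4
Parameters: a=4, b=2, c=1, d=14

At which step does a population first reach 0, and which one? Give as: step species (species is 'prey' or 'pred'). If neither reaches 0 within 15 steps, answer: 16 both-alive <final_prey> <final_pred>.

Step 1: prey: 6+2-0=8; pred: 4+0-5=0
First extinction: pred at step 1

Answer: 1 pred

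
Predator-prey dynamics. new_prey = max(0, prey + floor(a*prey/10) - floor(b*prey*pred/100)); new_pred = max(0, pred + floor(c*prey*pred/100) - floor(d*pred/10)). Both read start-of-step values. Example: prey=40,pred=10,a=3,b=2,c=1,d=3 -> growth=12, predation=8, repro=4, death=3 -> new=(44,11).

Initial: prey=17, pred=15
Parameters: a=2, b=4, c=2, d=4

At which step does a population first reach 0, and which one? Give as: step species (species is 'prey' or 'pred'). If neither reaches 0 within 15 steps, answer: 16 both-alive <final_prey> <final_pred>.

Answer: 16 both-alive 19 2

Derivation:
Step 1: prey: 17+3-10=10; pred: 15+5-6=14
Step 2: prey: 10+2-5=7; pred: 14+2-5=11
Step 3: prey: 7+1-3=5; pred: 11+1-4=8
Step 4: prey: 5+1-1=5; pred: 8+0-3=5
Step 5: prey: 5+1-1=5; pred: 5+0-2=3
Step 6: prey: 5+1-0=6; pred: 3+0-1=2
Step 7: prey: 6+1-0=7; pred: 2+0-0=2
Step 8: prey: 7+1-0=8; pred: 2+0-0=2
Step 9: prey: 8+1-0=9; pred: 2+0-0=2
Step 10: prey: 9+1-0=10; pred: 2+0-0=2
Step 11: prey: 10+2-0=12; pred: 2+0-0=2
Step 12: prey: 12+2-0=14; pred: 2+0-0=2
Step 13: prey: 14+2-1=15; pred: 2+0-0=2
Step 14: prey: 15+3-1=17; pred: 2+0-0=2
Step 15: prey: 17+3-1=19; pred: 2+0-0=2
No extinction within 15 steps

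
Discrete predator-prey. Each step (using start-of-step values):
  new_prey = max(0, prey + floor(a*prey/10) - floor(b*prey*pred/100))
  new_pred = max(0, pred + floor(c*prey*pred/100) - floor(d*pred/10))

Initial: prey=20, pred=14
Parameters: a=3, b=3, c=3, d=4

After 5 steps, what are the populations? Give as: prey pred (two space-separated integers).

Answer: 6 14

Derivation:
Step 1: prey: 20+6-8=18; pred: 14+8-5=17
Step 2: prey: 18+5-9=14; pred: 17+9-6=20
Step 3: prey: 14+4-8=10; pred: 20+8-8=20
Step 4: prey: 10+3-6=7; pred: 20+6-8=18
Step 5: prey: 7+2-3=6; pred: 18+3-7=14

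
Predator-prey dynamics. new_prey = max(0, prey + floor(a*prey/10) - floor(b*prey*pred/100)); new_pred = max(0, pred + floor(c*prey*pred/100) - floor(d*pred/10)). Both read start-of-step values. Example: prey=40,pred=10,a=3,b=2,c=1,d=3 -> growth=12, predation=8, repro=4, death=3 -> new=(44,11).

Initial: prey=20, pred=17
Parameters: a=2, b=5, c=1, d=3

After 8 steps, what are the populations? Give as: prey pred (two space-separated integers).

Answer: 2 3

Derivation:
Step 1: prey: 20+4-17=7; pred: 17+3-5=15
Step 2: prey: 7+1-5=3; pred: 15+1-4=12
Step 3: prey: 3+0-1=2; pred: 12+0-3=9
Step 4: prey: 2+0-0=2; pred: 9+0-2=7
Step 5: prey: 2+0-0=2; pred: 7+0-2=5
Step 6: prey: 2+0-0=2; pred: 5+0-1=4
Step 7: prey: 2+0-0=2; pred: 4+0-1=3
Step 8: prey: 2+0-0=2; pred: 3+0-0=3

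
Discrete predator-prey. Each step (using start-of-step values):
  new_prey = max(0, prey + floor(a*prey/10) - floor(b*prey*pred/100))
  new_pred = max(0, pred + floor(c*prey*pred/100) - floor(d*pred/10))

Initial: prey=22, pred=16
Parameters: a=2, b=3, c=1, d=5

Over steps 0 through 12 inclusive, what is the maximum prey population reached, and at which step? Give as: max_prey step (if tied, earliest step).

Answer: 57 12

Derivation:
Step 1: prey: 22+4-10=16; pred: 16+3-8=11
Step 2: prey: 16+3-5=14; pred: 11+1-5=7
Step 3: prey: 14+2-2=14; pred: 7+0-3=4
Step 4: prey: 14+2-1=15; pred: 4+0-2=2
Step 5: prey: 15+3-0=18; pred: 2+0-1=1
Step 6: prey: 18+3-0=21; pred: 1+0-0=1
Step 7: prey: 21+4-0=25; pred: 1+0-0=1
Step 8: prey: 25+5-0=30; pred: 1+0-0=1
Step 9: prey: 30+6-0=36; pred: 1+0-0=1
Step 10: prey: 36+7-1=42; pred: 1+0-0=1
Step 11: prey: 42+8-1=49; pred: 1+0-0=1
Step 12: prey: 49+9-1=57; pred: 1+0-0=1
Max prey = 57 at step 12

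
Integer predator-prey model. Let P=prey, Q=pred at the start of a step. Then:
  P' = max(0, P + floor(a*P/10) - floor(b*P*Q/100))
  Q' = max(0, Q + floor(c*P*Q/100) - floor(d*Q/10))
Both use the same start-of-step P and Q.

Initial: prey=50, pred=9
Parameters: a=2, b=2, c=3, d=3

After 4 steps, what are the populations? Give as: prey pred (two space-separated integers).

Step 1: prey: 50+10-9=51; pred: 9+13-2=20
Step 2: prey: 51+10-20=41; pred: 20+30-6=44
Step 3: prey: 41+8-36=13; pred: 44+54-13=85
Step 4: prey: 13+2-22=0; pred: 85+33-25=93

Answer: 0 93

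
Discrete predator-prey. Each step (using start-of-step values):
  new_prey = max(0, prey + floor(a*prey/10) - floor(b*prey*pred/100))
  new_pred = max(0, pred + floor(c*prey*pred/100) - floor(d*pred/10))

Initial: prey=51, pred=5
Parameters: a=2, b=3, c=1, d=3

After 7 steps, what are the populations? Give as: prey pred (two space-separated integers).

Step 1: prey: 51+10-7=54; pred: 5+2-1=6
Step 2: prey: 54+10-9=55; pred: 6+3-1=8
Step 3: prey: 55+11-13=53; pred: 8+4-2=10
Step 4: prey: 53+10-15=48; pred: 10+5-3=12
Step 5: prey: 48+9-17=40; pred: 12+5-3=14
Step 6: prey: 40+8-16=32; pred: 14+5-4=15
Step 7: prey: 32+6-14=24; pred: 15+4-4=15

Answer: 24 15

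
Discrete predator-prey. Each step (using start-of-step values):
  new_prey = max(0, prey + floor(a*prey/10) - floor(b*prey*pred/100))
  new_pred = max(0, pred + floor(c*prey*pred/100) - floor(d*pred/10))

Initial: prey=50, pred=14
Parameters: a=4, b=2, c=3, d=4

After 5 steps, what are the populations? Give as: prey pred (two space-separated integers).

Step 1: prey: 50+20-14=56; pred: 14+21-5=30
Step 2: prey: 56+22-33=45; pred: 30+50-12=68
Step 3: prey: 45+18-61=2; pred: 68+91-27=132
Step 4: prey: 2+0-5=0; pred: 132+7-52=87
Step 5: prey: 0+0-0=0; pred: 87+0-34=53

Answer: 0 53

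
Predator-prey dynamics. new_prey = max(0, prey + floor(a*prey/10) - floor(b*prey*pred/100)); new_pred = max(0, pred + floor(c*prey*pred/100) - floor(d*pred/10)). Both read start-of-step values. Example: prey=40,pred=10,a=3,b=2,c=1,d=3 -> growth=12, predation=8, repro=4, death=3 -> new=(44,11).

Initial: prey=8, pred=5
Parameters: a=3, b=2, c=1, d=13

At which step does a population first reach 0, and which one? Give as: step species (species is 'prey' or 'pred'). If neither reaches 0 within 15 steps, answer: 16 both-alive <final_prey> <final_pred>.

Answer: 1 pred

Derivation:
Step 1: prey: 8+2-0=10; pred: 5+0-6=0
First extinction: pred at step 1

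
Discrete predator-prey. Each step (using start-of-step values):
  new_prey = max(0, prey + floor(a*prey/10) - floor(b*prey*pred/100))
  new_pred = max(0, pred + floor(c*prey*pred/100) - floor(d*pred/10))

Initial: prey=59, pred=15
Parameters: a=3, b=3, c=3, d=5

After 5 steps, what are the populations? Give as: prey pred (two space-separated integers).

Step 1: prey: 59+17-26=50; pred: 15+26-7=34
Step 2: prey: 50+15-51=14; pred: 34+51-17=68
Step 3: prey: 14+4-28=0; pred: 68+28-34=62
Step 4: prey: 0+0-0=0; pred: 62+0-31=31
Step 5: prey: 0+0-0=0; pred: 31+0-15=16

Answer: 0 16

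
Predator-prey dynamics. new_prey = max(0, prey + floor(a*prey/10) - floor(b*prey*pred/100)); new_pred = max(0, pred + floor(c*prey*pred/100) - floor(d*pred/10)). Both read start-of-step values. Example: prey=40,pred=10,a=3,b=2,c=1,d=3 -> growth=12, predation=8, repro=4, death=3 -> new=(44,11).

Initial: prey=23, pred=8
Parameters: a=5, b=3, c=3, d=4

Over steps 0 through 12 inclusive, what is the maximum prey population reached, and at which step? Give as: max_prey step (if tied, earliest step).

Step 1: prey: 23+11-5=29; pred: 8+5-3=10
Step 2: prey: 29+14-8=35; pred: 10+8-4=14
Step 3: prey: 35+17-14=38; pred: 14+14-5=23
Step 4: prey: 38+19-26=31; pred: 23+26-9=40
Step 5: prey: 31+15-37=9; pred: 40+37-16=61
Step 6: prey: 9+4-16=0; pred: 61+16-24=53
Step 7: prey: 0+0-0=0; pred: 53+0-21=32
Step 8: prey: 0+0-0=0; pred: 32+0-12=20
Step 9: prey: 0+0-0=0; pred: 20+0-8=12
Step 10: prey: 0+0-0=0; pred: 12+0-4=8
Step 11: prey: 0+0-0=0; pred: 8+0-3=5
Step 12: prey: 0+0-0=0; pred: 5+0-2=3
Max prey = 38 at step 3

Answer: 38 3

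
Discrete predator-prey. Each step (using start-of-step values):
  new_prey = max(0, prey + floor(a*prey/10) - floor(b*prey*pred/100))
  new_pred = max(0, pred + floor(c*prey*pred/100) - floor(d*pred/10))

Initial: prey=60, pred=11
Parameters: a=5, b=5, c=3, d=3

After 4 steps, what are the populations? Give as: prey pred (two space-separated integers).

Answer: 0 45

Derivation:
Step 1: prey: 60+30-33=57; pred: 11+19-3=27
Step 2: prey: 57+28-76=9; pred: 27+46-8=65
Step 3: prey: 9+4-29=0; pred: 65+17-19=63
Step 4: prey: 0+0-0=0; pred: 63+0-18=45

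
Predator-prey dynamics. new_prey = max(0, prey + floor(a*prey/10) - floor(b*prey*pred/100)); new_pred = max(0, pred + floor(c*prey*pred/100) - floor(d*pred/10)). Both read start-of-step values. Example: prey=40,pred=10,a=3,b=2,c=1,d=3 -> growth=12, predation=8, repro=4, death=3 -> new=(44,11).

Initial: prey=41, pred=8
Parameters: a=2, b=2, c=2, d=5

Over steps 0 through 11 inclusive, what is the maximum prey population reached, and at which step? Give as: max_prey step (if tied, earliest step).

Answer: 43 1

Derivation:
Step 1: prey: 41+8-6=43; pred: 8+6-4=10
Step 2: prey: 43+8-8=43; pred: 10+8-5=13
Step 3: prey: 43+8-11=40; pred: 13+11-6=18
Step 4: prey: 40+8-14=34; pred: 18+14-9=23
Step 5: prey: 34+6-15=25; pred: 23+15-11=27
Step 6: prey: 25+5-13=17; pred: 27+13-13=27
Step 7: prey: 17+3-9=11; pred: 27+9-13=23
Step 8: prey: 11+2-5=8; pred: 23+5-11=17
Step 9: prey: 8+1-2=7; pred: 17+2-8=11
Step 10: prey: 7+1-1=7; pred: 11+1-5=7
Step 11: prey: 7+1-0=8; pred: 7+0-3=4
Max prey = 43 at step 1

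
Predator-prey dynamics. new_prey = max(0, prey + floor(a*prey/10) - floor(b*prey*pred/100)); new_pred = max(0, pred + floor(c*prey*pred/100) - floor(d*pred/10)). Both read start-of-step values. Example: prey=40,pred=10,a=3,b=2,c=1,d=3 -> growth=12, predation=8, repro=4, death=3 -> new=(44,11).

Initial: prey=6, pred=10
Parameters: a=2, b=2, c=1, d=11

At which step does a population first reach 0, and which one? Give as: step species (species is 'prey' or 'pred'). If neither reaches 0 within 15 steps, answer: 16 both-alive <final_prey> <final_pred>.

Answer: 1 pred

Derivation:
Step 1: prey: 6+1-1=6; pred: 10+0-11=0
First extinction: pred at step 1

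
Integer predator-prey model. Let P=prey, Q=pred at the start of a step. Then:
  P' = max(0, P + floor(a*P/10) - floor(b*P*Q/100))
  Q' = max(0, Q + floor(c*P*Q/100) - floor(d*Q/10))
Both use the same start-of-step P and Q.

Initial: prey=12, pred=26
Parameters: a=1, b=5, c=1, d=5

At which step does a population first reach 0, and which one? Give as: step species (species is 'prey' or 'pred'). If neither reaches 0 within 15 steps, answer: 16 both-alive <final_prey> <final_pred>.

Step 1: prey: 12+1-15=0; pred: 26+3-13=16
First extinction: prey at step 1

Answer: 1 prey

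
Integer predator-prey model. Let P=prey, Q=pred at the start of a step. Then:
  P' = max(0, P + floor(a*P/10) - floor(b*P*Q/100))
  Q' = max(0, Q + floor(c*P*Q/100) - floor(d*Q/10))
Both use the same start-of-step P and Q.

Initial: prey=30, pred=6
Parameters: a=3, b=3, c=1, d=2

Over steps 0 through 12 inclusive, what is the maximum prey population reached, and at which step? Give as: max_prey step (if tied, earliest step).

Answer: 44 4

Derivation:
Step 1: prey: 30+9-5=34; pred: 6+1-1=6
Step 2: prey: 34+10-6=38; pred: 6+2-1=7
Step 3: prey: 38+11-7=42; pred: 7+2-1=8
Step 4: prey: 42+12-10=44; pred: 8+3-1=10
Step 5: prey: 44+13-13=44; pred: 10+4-2=12
Step 6: prey: 44+13-15=42; pred: 12+5-2=15
Step 7: prey: 42+12-18=36; pred: 15+6-3=18
Step 8: prey: 36+10-19=27; pred: 18+6-3=21
Step 9: prey: 27+8-17=18; pred: 21+5-4=22
Step 10: prey: 18+5-11=12; pred: 22+3-4=21
Step 11: prey: 12+3-7=8; pred: 21+2-4=19
Step 12: prey: 8+2-4=6; pred: 19+1-3=17
Max prey = 44 at step 4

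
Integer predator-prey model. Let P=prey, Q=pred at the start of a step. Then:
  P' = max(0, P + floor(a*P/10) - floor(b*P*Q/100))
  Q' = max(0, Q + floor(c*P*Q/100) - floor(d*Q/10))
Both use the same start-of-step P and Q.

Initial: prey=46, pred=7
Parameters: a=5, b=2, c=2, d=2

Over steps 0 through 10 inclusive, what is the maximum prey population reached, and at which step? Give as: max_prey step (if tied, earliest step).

Step 1: prey: 46+23-6=63; pred: 7+6-1=12
Step 2: prey: 63+31-15=79; pred: 12+15-2=25
Step 3: prey: 79+39-39=79; pred: 25+39-5=59
Step 4: prey: 79+39-93=25; pred: 59+93-11=141
Step 5: prey: 25+12-70=0; pred: 141+70-28=183
Step 6: prey: 0+0-0=0; pred: 183+0-36=147
Step 7: prey: 0+0-0=0; pred: 147+0-29=118
Step 8: prey: 0+0-0=0; pred: 118+0-23=95
Step 9: prey: 0+0-0=0; pred: 95+0-19=76
Step 10: prey: 0+0-0=0; pred: 76+0-15=61
Max prey = 79 at step 2

Answer: 79 2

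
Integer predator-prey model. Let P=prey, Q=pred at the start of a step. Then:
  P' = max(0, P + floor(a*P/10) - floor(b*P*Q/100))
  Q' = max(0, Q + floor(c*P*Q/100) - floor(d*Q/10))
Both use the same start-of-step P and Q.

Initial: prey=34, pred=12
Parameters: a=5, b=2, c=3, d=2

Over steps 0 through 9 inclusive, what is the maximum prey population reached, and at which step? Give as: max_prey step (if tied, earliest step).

Step 1: prey: 34+17-8=43; pred: 12+12-2=22
Step 2: prey: 43+21-18=46; pred: 22+28-4=46
Step 3: prey: 46+23-42=27; pred: 46+63-9=100
Step 4: prey: 27+13-54=0; pred: 100+81-20=161
Step 5: prey: 0+0-0=0; pred: 161+0-32=129
Step 6: prey: 0+0-0=0; pred: 129+0-25=104
Step 7: prey: 0+0-0=0; pred: 104+0-20=84
Step 8: prey: 0+0-0=0; pred: 84+0-16=68
Step 9: prey: 0+0-0=0; pred: 68+0-13=55
Max prey = 46 at step 2

Answer: 46 2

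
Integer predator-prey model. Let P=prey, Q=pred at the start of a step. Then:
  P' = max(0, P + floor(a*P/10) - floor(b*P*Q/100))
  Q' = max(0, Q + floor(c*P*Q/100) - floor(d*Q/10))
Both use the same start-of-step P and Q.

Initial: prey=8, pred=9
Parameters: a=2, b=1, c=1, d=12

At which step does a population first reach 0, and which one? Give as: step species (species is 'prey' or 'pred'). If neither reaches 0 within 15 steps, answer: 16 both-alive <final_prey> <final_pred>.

Answer: 1 pred

Derivation:
Step 1: prey: 8+1-0=9; pred: 9+0-10=0
First extinction: pred at step 1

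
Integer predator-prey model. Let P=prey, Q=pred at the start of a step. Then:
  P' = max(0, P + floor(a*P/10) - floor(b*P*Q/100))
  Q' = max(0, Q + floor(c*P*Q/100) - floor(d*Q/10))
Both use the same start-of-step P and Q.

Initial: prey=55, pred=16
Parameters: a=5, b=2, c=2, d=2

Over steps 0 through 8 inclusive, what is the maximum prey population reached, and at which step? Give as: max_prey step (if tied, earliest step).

Step 1: prey: 55+27-17=65; pred: 16+17-3=30
Step 2: prey: 65+32-39=58; pred: 30+39-6=63
Step 3: prey: 58+29-73=14; pred: 63+73-12=124
Step 4: prey: 14+7-34=0; pred: 124+34-24=134
Step 5: prey: 0+0-0=0; pred: 134+0-26=108
Step 6: prey: 0+0-0=0; pred: 108+0-21=87
Step 7: prey: 0+0-0=0; pred: 87+0-17=70
Step 8: prey: 0+0-0=0; pred: 70+0-14=56
Max prey = 65 at step 1

Answer: 65 1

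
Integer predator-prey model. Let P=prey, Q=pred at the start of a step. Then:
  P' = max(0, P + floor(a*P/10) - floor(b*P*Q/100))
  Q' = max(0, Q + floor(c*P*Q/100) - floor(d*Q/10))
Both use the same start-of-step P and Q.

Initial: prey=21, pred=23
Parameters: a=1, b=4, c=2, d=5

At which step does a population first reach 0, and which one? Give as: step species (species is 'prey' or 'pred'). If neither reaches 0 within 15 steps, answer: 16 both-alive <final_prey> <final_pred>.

Answer: 16 both-alive 1 1

Derivation:
Step 1: prey: 21+2-19=4; pred: 23+9-11=21
Step 2: prey: 4+0-3=1; pred: 21+1-10=12
Step 3: prey: 1+0-0=1; pred: 12+0-6=6
Step 4: prey: 1+0-0=1; pred: 6+0-3=3
Step 5: prey: 1+0-0=1; pred: 3+0-1=2
Step 6: prey: 1+0-0=1; pred: 2+0-1=1
Step 7: prey: 1+0-0=1; pred: 1+0-0=1
Steps 8-15: state stable at prey=1, pred=1 (no change)
No extinction within 15 steps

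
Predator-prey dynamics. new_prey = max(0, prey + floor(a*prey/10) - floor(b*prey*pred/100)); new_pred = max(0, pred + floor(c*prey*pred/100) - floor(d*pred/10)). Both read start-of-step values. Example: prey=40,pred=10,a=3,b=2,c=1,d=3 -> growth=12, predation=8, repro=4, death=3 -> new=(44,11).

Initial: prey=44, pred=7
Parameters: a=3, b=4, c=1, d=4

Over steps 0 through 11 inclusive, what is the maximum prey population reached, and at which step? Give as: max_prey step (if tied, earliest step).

Answer: 45 1

Derivation:
Step 1: prey: 44+13-12=45; pred: 7+3-2=8
Step 2: prey: 45+13-14=44; pred: 8+3-3=8
Step 3: prey: 44+13-14=43; pred: 8+3-3=8
Step 4: prey: 43+12-13=42; pred: 8+3-3=8
Step 5: prey: 42+12-13=41; pred: 8+3-3=8
Step 6: prey: 41+12-13=40; pred: 8+3-3=8
Step 7: prey: 40+12-12=40; pred: 8+3-3=8
Step 8: prey: 40+12-12=40; pred: 8+3-3=8
Step 9: prey: 40+12-12=40; pred: 8+3-3=8
Step 10: prey: 40+12-12=40; pred: 8+3-3=8
Step 11: prey: 40+12-12=40; pred: 8+3-3=8
Max prey = 45 at step 1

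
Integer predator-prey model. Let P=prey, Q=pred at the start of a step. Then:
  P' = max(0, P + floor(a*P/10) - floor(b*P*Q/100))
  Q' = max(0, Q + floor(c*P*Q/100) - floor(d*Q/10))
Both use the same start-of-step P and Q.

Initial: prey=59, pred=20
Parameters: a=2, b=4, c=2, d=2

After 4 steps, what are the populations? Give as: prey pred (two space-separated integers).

Answer: 0 32

Derivation:
Step 1: prey: 59+11-47=23; pred: 20+23-4=39
Step 2: prey: 23+4-35=0; pred: 39+17-7=49
Step 3: prey: 0+0-0=0; pred: 49+0-9=40
Step 4: prey: 0+0-0=0; pred: 40+0-8=32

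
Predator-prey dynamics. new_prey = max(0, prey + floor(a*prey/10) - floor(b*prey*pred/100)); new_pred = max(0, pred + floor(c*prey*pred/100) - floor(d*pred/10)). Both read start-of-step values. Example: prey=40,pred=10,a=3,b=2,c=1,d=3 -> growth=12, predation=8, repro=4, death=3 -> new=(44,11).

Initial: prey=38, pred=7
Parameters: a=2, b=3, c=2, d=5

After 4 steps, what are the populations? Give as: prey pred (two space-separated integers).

Answer: 25 15

Derivation:
Step 1: prey: 38+7-7=38; pred: 7+5-3=9
Step 2: prey: 38+7-10=35; pred: 9+6-4=11
Step 3: prey: 35+7-11=31; pred: 11+7-5=13
Step 4: prey: 31+6-12=25; pred: 13+8-6=15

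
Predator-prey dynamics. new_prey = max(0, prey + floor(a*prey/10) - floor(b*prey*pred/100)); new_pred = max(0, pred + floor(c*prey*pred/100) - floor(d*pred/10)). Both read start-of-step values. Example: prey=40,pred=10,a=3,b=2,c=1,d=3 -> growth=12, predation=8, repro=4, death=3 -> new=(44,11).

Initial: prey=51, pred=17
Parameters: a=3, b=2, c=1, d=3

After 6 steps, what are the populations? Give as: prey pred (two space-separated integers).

Step 1: prey: 51+15-17=49; pred: 17+8-5=20
Step 2: prey: 49+14-19=44; pred: 20+9-6=23
Step 3: prey: 44+13-20=37; pred: 23+10-6=27
Step 4: prey: 37+11-19=29; pred: 27+9-8=28
Step 5: prey: 29+8-16=21; pred: 28+8-8=28
Step 6: prey: 21+6-11=16; pred: 28+5-8=25

Answer: 16 25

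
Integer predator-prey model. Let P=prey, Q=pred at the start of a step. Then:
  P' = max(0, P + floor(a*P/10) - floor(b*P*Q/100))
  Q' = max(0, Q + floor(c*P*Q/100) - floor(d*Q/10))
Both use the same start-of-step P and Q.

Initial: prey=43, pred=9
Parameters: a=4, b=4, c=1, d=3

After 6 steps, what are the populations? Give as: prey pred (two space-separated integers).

Step 1: prey: 43+17-15=45; pred: 9+3-2=10
Step 2: prey: 45+18-18=45; pred: 10+4-3=11
Step 3: prey: 45+18-19=44; pred: 11+4-3=12
Step 4: prey: 44+17-21=40; pred: 12+5-3=14
Step 5: prey: 40+16-22=34; pred: 14+5-4=15
Step 6: prey: 34+13-20=27; pred: 15+5-4=16

Answer: 27 16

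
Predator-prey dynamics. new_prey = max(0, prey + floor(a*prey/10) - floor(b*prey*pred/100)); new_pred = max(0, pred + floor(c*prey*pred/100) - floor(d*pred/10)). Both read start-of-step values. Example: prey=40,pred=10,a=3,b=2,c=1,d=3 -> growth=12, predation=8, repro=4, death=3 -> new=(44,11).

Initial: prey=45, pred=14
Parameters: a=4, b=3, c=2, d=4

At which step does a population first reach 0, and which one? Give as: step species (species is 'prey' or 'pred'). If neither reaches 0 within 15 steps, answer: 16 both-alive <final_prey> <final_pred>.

Answer: 16 both-alive 1 2

Derivation:
Step 1: prey: 45+18-18=45; pred: 14+12-5=21
Step 2: prey: 45+18-28=35; pred: 21+18-8=31
Step 3: prey: 35+14-32=17; pred: 31+21-12=40
Step 4: prey: 17+6-20=3; pred: 40+13-16=37
Step 5: prey: 3+1-3=1; pred: 37+2-14=25
Step 6: prey: 1+0-0=1; pred: 25+0-10=15
Step 7: prey: 1+0-0=1; pred: 15+0-6=9
Step 8: prey: 1+0-0=1; pred: 9+0-3=6
Step 9: prey: 1+0-0=1; pred: 6+0-2=4
Step 10: prey: 1+0-0=1; pred: 4+0-1=3
Step 11: prey: 1+0-0=1; pred: 3+0-1=2
Step 12: prey: 1+0-0=1; pred: 2+0-0=2
Steps 13-15: state stable at prey=1, pred=2 (no change)
No extinction within 15 steps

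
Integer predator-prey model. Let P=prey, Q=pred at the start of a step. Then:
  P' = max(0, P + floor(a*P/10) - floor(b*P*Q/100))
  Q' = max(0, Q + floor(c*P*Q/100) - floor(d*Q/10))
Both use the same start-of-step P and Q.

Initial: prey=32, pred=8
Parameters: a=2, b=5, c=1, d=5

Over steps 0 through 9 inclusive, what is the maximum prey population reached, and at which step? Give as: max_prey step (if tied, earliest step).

Answer: 54 9

Derivation:
Step 1: prey: 32+6-12=26; pred: 8+2-4=6
Step 2: prey: 26+5-7=24; pred: 6+1-3=4
Step 3: prey: 24+4-4=24; pred: 4+0-2=2
Step 4: prey: 24+4-2=26; pred: 2+0-1=1
Step 5: prey: 26+5-1=30; pred: 1+0-0=1
Step 6: prey: 30+6-1=35; pred: 1+0-0=1
Step 7: prey: 35+7-1=41; pred: 1+0-0=1
Step 8: prey: 41+8-2=47; pred: 1+0-0=1
Step 9: prey: 47+9-2=54; pred: 1+0-0=1
Max prey = 54 at step 9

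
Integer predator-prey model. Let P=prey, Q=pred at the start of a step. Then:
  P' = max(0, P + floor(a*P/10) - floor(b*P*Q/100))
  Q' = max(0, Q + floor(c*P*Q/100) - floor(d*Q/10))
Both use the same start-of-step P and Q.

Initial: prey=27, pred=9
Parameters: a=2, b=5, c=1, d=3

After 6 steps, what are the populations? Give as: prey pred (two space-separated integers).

Answer: 10 3

Derivation:
Step 1: prey: 27+5-12=20; pred: 9+2-2=9
Step 2: prey: 20+4-9=15; pred: 9+1-2=8
Step 3: prey: 15+3-6=12; pred: 8+1-2=7
Step 4: prey: 12+2-4=10; pred: 7+0-2=5
Step 5: prey: 10+2-2=10; pred: 5+0-1=4
Step 6: prey: 10+2-2=10; pred: 4+0-1=3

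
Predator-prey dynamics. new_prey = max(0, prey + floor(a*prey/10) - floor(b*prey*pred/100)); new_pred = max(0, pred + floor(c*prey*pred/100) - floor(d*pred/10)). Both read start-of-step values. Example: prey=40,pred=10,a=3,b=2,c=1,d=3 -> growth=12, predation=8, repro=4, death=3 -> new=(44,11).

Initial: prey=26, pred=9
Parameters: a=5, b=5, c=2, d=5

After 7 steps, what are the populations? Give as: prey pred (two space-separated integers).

Answer: 22 11

Derivation:
Step 1: prey: 26+13-11=28; pred: 9+4-4=9
Step 2: prey: 28+14-12=30; pred: 9+5-4=10
Step 3: prey: 30+15-15=30; pred: 10+6-5=11
Step 4: prey: 30+15-16=29; pred: 11+6-5=12
Step 5: prey: 29+14-17=26; pred: 12+6-6=12
Step 6: prey: 26+13-15=24; pred: 12+6-6=12
Step 7: prey: 24+12-14=22; pred: 12+5-6=11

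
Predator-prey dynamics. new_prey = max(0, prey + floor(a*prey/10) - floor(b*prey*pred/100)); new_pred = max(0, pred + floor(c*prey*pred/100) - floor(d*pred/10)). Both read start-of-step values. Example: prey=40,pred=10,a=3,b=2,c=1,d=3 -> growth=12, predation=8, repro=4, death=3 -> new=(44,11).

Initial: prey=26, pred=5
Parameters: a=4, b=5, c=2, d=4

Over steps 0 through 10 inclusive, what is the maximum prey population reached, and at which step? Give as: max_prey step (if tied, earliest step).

Step 1: prey: 26+10-6=30; pred: 5+2-2=5
Step 2: prey: 30+12-7=35; pred: 5+3-2=6
Step 3: prey: 35+14-10=39; pred: 6+4-2=8
Step 4: prey: 39+15-15=39; pred: 8+6-3=11
Step 5: prey: 39+15-21=33; pred: 11+8-4=15
Step 6: prey: 33+13-24=22; pred: 15+9-6=18
Step 7: prey: 22+8-19=11; pred: 18+7-7=18
Step 8: prey: 11+4-9=6; pred: 18+3-7=14
Step 9: prey: 6+2-4=4; pred: 14+1-5=10
Step 10: prey: 4+1-2=3; pred: 10+0-4=6
Max prey = 39 at step 3

Answer: 39 3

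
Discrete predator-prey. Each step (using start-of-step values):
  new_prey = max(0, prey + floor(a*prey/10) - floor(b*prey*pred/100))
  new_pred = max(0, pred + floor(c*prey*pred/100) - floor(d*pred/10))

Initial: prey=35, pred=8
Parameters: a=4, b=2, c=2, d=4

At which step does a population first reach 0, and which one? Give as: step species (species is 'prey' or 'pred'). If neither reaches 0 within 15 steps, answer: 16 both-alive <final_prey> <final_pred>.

Answer: 6 prey

Derivation:
Step 1: prey: 35+14-5=44; pred: 8+5-3=10
Step 2: prey: 44+17-8=53; pred: 10+8-4=14
Step 3: prey: 53+21-14=60; pred: 14+14-5=23
Step 4: prey: 60+24-27=57; pred: 23+27-9=41
Step 5: prey: 57+22-46=33; pred: 41+46-16=71
Step 6: prey: 33+13-46=0; pred: 71+46-28=89
First extinction: prey at step 6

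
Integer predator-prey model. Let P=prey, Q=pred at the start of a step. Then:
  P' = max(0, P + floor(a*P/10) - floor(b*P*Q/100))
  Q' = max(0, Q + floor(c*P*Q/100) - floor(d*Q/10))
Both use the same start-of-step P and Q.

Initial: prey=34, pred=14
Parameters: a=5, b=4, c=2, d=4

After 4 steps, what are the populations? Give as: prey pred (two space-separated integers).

Step 1: prey: 34+17-19=32; pred: 14+9-5=18
Step 2: prey: 32+16-23=25; pred: 18+11-7=22
Step 3: prey: 25+12-22=15; pred: 22+11-8=25
Step 4: prey: 15+7-15=7; pred: 25+7-10=22

Answer: 7 22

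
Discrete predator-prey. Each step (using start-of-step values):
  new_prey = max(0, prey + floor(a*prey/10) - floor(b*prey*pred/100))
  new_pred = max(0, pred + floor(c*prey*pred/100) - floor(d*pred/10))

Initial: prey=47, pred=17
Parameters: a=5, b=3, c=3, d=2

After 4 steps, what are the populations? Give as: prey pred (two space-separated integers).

Step 1: prey: 47+23-23=47; pred: 17+23-3=37
Step 2: prey: 47+23-52=18; pred: 37+52-7=82
Step 3: prey: 18+9-44=0; pred: 82+44-16=110
Step 4: prey: 0+0-0=0; pred: 110+0-22=88

Answer: 0 88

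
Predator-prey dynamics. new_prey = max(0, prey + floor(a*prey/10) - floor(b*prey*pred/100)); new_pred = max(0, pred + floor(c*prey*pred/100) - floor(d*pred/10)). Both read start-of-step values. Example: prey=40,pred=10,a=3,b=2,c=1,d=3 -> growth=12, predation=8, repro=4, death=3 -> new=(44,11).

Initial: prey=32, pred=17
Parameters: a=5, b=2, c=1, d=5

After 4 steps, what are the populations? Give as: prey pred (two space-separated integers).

Step 1: prey: 32+16-10=38; pred: 17+5-8=14
Step 2: prey: 38+19-10=47; pred: 14+5-7=12
Step 3: prey: 47+23-11=59; pred: 12+5-6=11
Step 4: prey: 59+29-12=76; pred: 11+6-5=12

Answer: 76 12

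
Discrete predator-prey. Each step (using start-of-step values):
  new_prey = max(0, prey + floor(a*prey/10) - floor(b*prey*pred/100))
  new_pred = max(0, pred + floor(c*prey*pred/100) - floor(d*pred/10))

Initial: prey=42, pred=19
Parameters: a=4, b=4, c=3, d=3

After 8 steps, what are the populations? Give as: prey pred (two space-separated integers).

Answer: 0 7

Derivation:
Step 1: prey: 42+16-31=27; pred: 19+23-5=37
Step 2: prey: 27+10-39=0; pred: 37+29-11=55
Step 3: prey: 0+0-0=0; pred: 55+0-16=39
Step 4: prey: 0+0-0=0; pred: 39+0-11=28
Step 5: prey: 0+0-0=0; pred: 28+0-8=20
Step 6: prey: 0+0-0=0; pred: 20+0-6=14
Step 7: prey: 0+0-0=0; pred: 14+0-4=10
Step 8: prey: 0+0-0=0; pred: 10+0-3=7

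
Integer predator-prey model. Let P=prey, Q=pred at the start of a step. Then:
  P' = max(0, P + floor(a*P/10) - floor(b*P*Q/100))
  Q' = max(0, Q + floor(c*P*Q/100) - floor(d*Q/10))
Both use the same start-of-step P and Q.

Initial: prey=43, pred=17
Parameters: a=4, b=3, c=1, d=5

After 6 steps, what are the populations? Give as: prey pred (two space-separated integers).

Step 1: prey: 43+17-21=39; pred: 17+7-8=16
Step 2: prey: 39+15-18=36; pred: 16+6-8=14
Step 3: prey: 36+14-15=35; pred: 14+5-7=12
Step 4: prey: 35+14-12=37; pred: 12+4-6=10
Step 5: prey: 37+14-11=40; pred: 10+3-5=8
Step 6: prey: 40+16-9=47; pred: 8+3-4=7

Answer: 47 7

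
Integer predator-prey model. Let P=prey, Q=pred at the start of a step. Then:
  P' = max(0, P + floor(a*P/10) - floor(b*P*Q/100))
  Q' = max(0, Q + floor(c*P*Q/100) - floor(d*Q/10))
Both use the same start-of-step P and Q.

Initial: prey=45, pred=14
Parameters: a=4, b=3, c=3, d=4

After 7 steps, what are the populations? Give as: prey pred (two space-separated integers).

Step 1: prey: 45+18-18=45; pred: 14+18-5=27
Step 2: prey: 45+18-36=27; pred: 27+36-10=53
Step 3: prey: 27+10-42=0; pred: 53+42-21=74
Step 4: prey: 0+0-0=0; pred: 74+0-29=45
Step 5: prey: 0+0-0=0; pred: 45+0-18=27
Step 6: prey: 0+0-0=0; pred: 27+0-10=17
Step 7: prey: 0+0-0=0; pred: 17+0-6=11

Answer: 0 11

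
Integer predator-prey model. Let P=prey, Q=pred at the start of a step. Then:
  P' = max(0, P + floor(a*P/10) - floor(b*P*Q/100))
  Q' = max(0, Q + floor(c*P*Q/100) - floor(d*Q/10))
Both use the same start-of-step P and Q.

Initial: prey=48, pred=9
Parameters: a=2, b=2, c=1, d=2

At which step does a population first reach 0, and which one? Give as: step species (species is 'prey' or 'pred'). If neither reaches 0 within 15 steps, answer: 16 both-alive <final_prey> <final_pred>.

Answer: 16 both-alive 3 8

Derivation:
Step 1: prey: 48+9-8=49; pred: 9+4-1=12
Step 2: prey: 49+9-11=47; pred: 12+5-2=15
Step 3: prey: 47+9-14=42; pred: 15+7-3=19
Step 4: prey: 42+8-15=35; pred: 19+7-3=23
Step 5: prey: 35+7-16=26; pred: 23+8-4=27
Step 6: prey: 26+5-14=17; pred: 27+7-5=29
Step 7: prey: 17+3-9=11; pred: 29+4-5=28
Step 8: prey: 11+2-6=7; pred: 28+3-5=26
Step 9: prey: 7+1-3=5; pred: 26+1-5=22
Step 10: prey: 5+1-2=4; pred: 22+1-4=19
Step 11: prey: 4+0-1=3; pred: 19+0-3=16
Step 12: prey: 3+0-0=3; pred: 16+0-3=13
Step 13: prey: 3+0-0=3; pred: 13+0-2=11
Step 14: prey: 3+0-0=3; pred: 11+0-2=9
Step 15: prey: 3+0-0=3; pred: 9+0-1=8
No extinction within 15 steps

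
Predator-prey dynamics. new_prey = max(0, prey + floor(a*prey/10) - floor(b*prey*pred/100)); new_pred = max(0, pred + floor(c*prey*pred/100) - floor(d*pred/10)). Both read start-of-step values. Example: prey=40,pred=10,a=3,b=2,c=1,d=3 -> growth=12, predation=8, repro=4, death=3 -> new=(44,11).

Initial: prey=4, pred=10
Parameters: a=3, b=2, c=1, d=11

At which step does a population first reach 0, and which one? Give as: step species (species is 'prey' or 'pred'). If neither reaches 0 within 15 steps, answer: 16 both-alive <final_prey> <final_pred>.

Step 1: prey: 4+1-0=5; pred: 10+0-11=0
First extinction: pred at step 1

Answer: 1 pred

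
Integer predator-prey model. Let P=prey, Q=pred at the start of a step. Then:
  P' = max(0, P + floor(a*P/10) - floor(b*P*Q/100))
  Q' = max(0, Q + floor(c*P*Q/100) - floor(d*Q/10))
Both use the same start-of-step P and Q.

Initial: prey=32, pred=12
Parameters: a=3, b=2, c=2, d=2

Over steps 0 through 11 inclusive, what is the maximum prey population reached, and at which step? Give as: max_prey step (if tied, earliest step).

Answer: 34 1

Derivation:
Step 1: prey: 32+9-7=34; pred: 12+7-2=17
Step 2: prey: 34+10-11=33; pred: 17+11-3=25
Step 3: prey: 33+9-16=26; pred: 25+16-5=36
Step 4: prey: 26+7-18=15; pred: 36+18-7=47
Step 5: prey: 15+4-14=5; pred: 47+14-9=52
Step 6: prey: 5+1-5=1; pred: 52+5-10=47
Step 7: prey: 1+0-0=1; pred: 47+0-9=38
Step 8: prey: 1+0-0=1; pred: 38+0-7=31
Step 9: prey: 1+0-0=1; pred: 31+0-6=25
Step 10: prey: 1+0-0=1; pred: 25+0-5=20
Step 11: prey: 1+0-0=1; pred: 20+0-4=16
Max prey = 34 at step 1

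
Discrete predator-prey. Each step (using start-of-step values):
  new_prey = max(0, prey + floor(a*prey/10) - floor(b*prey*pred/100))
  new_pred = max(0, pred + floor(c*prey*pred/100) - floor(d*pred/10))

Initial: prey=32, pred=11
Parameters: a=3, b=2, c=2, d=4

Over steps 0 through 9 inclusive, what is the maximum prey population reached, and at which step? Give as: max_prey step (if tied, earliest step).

Step 1: prey: 32+9-7=34; pred: 11+7-4=14
Step 2: prey: 34+10-9=35; pred: 14+9-5=18
Step 3: prey: 35+10-12=33; pred: 18+12-7=23
Step 4: prey: 33+9-15=27; pred: 23+15-9=29
Step 5: prey: 27+8-15=20; pred: 29+15-11=33
Step 6: prey: 20+6-13=13; pred: 33+13-13=33
Step 7: prey: 13+3-8=8; pred: 33+8-13=28
Step 8: prey: 8+2-4=6; pred: 28+4-11=21
Step 9: prey: 6+1-2=5; pred: 21+2-8=15
Max prey = 35 at step 2

Answer: 35 2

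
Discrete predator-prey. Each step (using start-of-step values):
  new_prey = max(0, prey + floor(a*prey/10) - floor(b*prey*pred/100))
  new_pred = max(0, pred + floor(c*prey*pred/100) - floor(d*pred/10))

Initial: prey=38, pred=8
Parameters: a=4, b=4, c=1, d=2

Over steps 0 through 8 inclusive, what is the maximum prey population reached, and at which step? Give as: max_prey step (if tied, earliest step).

Step 1: prey: 38+15-12=41; pred: 8+3-1=10
Step 2: prey: 41+16-16=41; pred: 10+4-2=12
Step 3: prey: 41+16-19=38; pred: 12+4-2=14
Step 4: prey: 38+15-21=32; pred: 14+5-2=17
Step 5: prey: 32+12-21=23; pred: 17+5-3=19
Step 6: prey: 23+9-17=15; pred: 19+4-3=20
Step 7: prey: 15+6-12=9; pred: 20+3-4=19
Step 8: prey: 9+3-6=6; pred: 19+1-3=17
Max prey = 41 at step 1

Answer: 41 1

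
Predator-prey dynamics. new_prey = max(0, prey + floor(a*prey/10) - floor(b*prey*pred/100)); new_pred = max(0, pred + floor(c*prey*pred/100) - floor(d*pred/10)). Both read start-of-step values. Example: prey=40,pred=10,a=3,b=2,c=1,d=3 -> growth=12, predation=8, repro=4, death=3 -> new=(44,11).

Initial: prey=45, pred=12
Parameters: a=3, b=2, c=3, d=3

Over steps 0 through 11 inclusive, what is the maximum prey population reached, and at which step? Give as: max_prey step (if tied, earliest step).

Answer: 48 1

Derivation:
Step 1: prey: 45+13-10=48; pred: 12+16-3=25
Step 2: prey: 48+14-24=38; pred: 25+36-7=54
Step 3: prey: 38+11-41=8; pred: 54+61-16=99
Step 4: prey: 8+2-15=0; pred: 99+23-29=93
Step 5: prey: 0+0-0=0; pred: 93+0-27=66
Step 6: prey: 0+0-0=0; pred: 66+0-19=47
Step 7: prey: 0+0-0=0; pred: 47+0-14=33
Step 8: prey: 0+0-0=0; pred: 33+0-9=24
Step 9: prey: 0+0-0=0; pred: 24+0-7=17
Step 10: prey: 0+0-0=0; pred: 17+0-5=12
Step 11: prey: 0+0-0=0; pred: 12+0-3=9
Max prey = 48 at step 1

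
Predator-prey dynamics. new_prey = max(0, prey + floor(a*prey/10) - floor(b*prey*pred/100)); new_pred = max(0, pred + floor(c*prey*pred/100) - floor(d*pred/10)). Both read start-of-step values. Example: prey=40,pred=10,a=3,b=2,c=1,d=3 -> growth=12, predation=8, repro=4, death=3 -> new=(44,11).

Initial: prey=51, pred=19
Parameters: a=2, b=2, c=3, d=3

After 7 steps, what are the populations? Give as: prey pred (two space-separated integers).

Answer: 0 24

Derivation:
Step 1: prey: 51+10-19=42; pred: 19+29-5=43
Step 2: prey: 42+8-36=14; pred: 43+54-12=85
Step 3: prey: 14+2-23=0; pred: 85+35-25=95
Step 4: prey: 0+0-0=0; pred: 95+0-28=67
Step 5: prey: 0+0-0=0; pred: 67+0-20=47
Step 6: prey: 0+0-0=0; pred: 47+0-14=33
Step 7: prey: 0+0-0=0; pred: 33+0-9=24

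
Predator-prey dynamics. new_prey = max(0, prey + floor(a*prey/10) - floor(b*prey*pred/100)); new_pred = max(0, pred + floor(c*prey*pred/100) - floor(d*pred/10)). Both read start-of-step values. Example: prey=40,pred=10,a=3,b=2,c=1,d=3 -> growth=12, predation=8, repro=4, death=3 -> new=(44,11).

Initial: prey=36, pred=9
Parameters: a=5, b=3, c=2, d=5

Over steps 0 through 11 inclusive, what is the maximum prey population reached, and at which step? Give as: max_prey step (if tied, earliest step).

Step 1: prey: 36+18-9=45; pred: 9+6-4=11
Step 2: prey: 45+22-14=53; pred: 11+9-5=15
Step 3: prey: 53+26-23=56; pred: 15+15-7=23
Step 4: prey: 56+28-38=46; pred: 23+25-11=37
Step 5: prey: 46+23-51=18; pred: 37+34-18=53
Step 6: prey: 18+9-28=0; pred: 53+19-26=46
Step 7: prey: 0+0-0=0; pred: 46+0-23=23
Step 8: prey: 0+0-0=0; pred: 23+0-11=12
Step 9: prey: 0+0-0=0; pred: 12+0-6=6
Step 10: prey: 0+0-0=0; pred: 6+0-3=3
Step 11: prey: 0+0-0=0; pred: 3+0-1=2
Max prey = 56 at step 3

Answer: 56 3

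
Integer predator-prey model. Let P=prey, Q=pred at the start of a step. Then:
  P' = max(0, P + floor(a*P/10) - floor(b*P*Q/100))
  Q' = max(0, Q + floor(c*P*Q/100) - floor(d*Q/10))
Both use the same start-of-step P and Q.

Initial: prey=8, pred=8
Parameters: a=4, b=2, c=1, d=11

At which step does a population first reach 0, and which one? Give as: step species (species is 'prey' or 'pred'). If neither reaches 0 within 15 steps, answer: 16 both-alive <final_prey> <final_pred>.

Answer: 1 pred

Derivation:
Step 1: prey: 8+3-1=10; pred: 8+0-8=0
First extinction: pred at step 1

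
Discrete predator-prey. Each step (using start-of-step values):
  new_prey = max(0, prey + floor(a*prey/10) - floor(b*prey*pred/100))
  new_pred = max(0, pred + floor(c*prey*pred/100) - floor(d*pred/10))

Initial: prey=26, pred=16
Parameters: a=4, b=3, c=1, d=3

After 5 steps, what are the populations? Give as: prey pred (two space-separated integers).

Answer: 22 11

Derivation:
Step 1: prey: 26+10-12=24; pred: 16+4-4=16
Step 2: prey: 24+9-11=22; pred: 16+3-4=15
Step 3: prey: 22+8-9=21; pred: 15+3-4=14
Step 4: prey: 21+8-8=21; pred: 14+2-4=12
Step 5: prey: 21+8-7=22; pred: 12+2-3=11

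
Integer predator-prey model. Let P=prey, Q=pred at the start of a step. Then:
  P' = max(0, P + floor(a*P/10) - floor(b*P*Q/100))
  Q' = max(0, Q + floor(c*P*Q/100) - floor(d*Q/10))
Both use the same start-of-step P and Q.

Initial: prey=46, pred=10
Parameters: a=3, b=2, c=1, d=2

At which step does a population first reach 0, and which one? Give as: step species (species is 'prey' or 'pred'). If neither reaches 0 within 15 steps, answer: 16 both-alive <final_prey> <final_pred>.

Step 1: prey: 46+13-9=50; pred: 10+4-2=12
Step 2: prey: 50+15-12=53; pred: 12+6-2=16
Step 3: prey: 53+15-16=52; pred: 16+8-3=21
Step 4: prey: 52+15-21=46; pred: 21+10-4=27
Step 5: prey: 46+13-24=35; pred: 27+12-5=34
Step 6: prey: 35+10-23=22; pred: 34+11-6=39
Step 7: prey: 22+6-17=11; pred: 39+8-7=40
Step 8: prey: 11+3-8=6; pred: 40+4-8=36
Step 9: prey: 6+1-4=3; pred: 36+2-7=31
Step 10: prey: 3+0-1=2; pred: 31+0-6=25
Step 11: prey: 2+0-1=1; pred: 25+0-5=20
Step 12: prey: 1+0-0=1; pred: 20+0-4=16
Step 13: prey: 1+0-0=1; pred: 16+0-3=13
Step 14: prey: 1+0-0=1; pred: 13+0-2=11
Step 15: prey: 1+0-0=1; pred: 11+0-2=9
No extinction within 15 steps

Answer: 16 both-alive 1 9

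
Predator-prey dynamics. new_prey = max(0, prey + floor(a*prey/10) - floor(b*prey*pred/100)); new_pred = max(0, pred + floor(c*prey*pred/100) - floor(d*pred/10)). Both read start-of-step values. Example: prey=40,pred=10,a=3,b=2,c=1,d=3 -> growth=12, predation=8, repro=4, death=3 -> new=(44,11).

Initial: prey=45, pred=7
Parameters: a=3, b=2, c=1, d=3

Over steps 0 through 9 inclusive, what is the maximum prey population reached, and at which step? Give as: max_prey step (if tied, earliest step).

Step 1: prey: 45+13-6=52; pred: 7+3-2=8
Step 2: prey: 52+15-8=59; pred: 8+4-2=10
Step 3: prey: 59+17-11=65; pred: 10+5-3=12
Step 4: prey: 65+19-15=69; pred: 12+7-3=16
Step 5: prey: 69+20-22=67; pred: 16+11-4=23
Step 6: prey: 67+20-30=57; pred: 23+15-6=32
Step 7: prey: 57+17-36=38; pred: 32+18-9=41
Step 8: prey: 38+11-31=18; pred: 41+15-12=44
Step 9: prey: 18+5-15=8; pred: 44+7-13=38
Max prey = 69 at step 4

Answer: 69 4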